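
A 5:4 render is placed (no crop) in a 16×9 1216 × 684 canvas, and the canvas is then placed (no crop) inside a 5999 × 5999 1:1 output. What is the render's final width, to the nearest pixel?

Inside the 1216×684 canvas the render is height-limited at 855.00 × 684.00.
16×9 in 5999×5999: fills the width, so the intermediate becomes 5999.00 × 3374.44 — a scale of ×4.9334.
So the render's width is 855.00 × 4.9334 ≈ 4218.05.

4218 px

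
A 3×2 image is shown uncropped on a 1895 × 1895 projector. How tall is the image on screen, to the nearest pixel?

1263 px

Since 1.500 > 1.000, the image is width-limited.
The image is 1895 × 2/3 ≈ 1263.33 px tall.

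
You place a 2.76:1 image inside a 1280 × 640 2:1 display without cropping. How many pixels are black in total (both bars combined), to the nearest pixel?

2.76:1 (2.760) > 2:1 (2.000), so the image fills the width.
Content height = 1280 / 2.760 ≈ 463.7681 px.
Leftover height: 640 − 463.7681 = 176.2319 px.
That's 176.2319 × 1280 ≈ 225577 black pixels.

225577 pixels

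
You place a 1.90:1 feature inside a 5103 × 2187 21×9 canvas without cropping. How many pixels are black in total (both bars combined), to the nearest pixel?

2072620 pixels

1.90:1 is narrower than 21×9, so it spans the full height.
Content width = 2187 × 1.900 ≈ 4155.3000 px.
Leftover width: 5103 − 4155.3000 = 947.7000 px.
That's 947.7000 × 2187 ≈ 2072620 black pixels.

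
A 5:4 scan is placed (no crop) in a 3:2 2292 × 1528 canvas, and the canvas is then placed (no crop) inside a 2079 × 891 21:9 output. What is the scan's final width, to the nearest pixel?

5:4 in 2292×1528: fills the height, so the scan is 1910.00 × 1528.00.
The 3:2 canvas is height-limited in 2079×891, giving 1336.50 × 891.00; scale factor 0.5831.
Applying the same ×0.5831: 1910.00 → 1113.75.

1114 px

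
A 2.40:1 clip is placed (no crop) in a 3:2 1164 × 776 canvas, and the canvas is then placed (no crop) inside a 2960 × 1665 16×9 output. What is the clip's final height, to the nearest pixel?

First fit — 2.40:1 into 1164×776 spans the width: 1164.00 × 485.00.
3:2 in 2960×1665: fills the height, so the intermediate becomes 2497.50 × 1665.00 — a scale of ×2.1456.
Applying the same ×2.1456: 485.00 → 1040.62.

1041 px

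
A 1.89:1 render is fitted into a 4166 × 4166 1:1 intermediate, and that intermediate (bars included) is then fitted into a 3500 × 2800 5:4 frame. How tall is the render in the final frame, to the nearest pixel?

First fit — 1.89:1 into 4166×4166 spans the width: 4166.00 × 2204.23.
1:1 in 3500×2800: fills the height, so the intermediate becomes 2800.00 × 2800.00 — a scale of ×0.6721.
The render scales with it: height 2204.23 × 0.6721 ≈ 1481.48.

1481 px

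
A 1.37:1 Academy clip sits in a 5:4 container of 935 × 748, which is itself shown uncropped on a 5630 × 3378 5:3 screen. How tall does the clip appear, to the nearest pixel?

3082 px

First fit — 1.37:1 Academy into 935×748 spans the width: 935.00 × 682.48.
Second fit — the 5:4 canvas into 5630×3378 spans the height: 4222.50 × 3378.00 (×4.5160 from 935×748).
The clip scales with it: height 682.48 × 4.5160 ≈ 3082.12.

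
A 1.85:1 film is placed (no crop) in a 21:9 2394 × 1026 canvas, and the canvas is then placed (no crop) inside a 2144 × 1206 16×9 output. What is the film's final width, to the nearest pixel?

1.85:1 in 2394×1026: fills the height, so the film is 1898.10 × 1026.00.
21:9 in 2144×1206: fills the width, so the intermediate becomes 2144.00 × 918.86 — a scale of ×0.8956.
Applying the same ×0.8956: 1898.10 → 1699.89.

1700 px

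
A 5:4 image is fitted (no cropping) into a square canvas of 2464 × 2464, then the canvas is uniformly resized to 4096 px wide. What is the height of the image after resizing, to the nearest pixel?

At 2464×2464 the image is width-limited, so height = 2464 × 4/5 ≈ 1971.20 px.
Resizing to 4096 px wide multiplies everything by 1.6623: 1971.20 → 3276.80 px.

3277 px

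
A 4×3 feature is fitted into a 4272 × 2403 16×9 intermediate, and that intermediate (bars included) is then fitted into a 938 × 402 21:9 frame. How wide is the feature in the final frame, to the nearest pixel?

4×3 in 4272×2403: fills the height, so the feature is 3204.00 × 2403.00.
The 16×9 canvas is height-limited in 938×402, giving 714.67 × 402.00; scale factor 0.1673.
The feature scales with it: width 3204.00 × 0.1673 ≈ 536.00.

536 px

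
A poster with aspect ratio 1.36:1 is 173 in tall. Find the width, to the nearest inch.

235 in

Width = 173 × 1.360 = 235.28.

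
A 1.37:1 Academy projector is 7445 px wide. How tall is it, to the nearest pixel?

5434 px

7445 / 1.370 = 5434.31.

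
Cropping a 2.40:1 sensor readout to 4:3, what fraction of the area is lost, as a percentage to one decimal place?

44.4%

Going from 2.40:1 to 4:3 means cutting width while keeping height.
(1.333)/(2.400) ≈ 0.556 of the area survives, leaving 44.44% discarded.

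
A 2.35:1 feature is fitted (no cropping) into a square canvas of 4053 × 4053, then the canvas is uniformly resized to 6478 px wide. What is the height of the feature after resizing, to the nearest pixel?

At 4053×4053 the feature is width-limited, so height = 4053 / 2.350 ≈ 1724.68 px.
The frame scales by 6478/4053 = 1.5983; 1724.68 × 1.5983 ≈ 2756.60 px.

2757 px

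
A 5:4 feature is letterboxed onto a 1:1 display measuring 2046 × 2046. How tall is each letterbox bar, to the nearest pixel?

5:4 is wider than 1:1, so it spans the full width.
The feature is 2046 × 4/5 ≈ 1636.80 px tall.
Black = 2046 − 1636.80 = 409.20 px, or 204.60 per bar.

205 px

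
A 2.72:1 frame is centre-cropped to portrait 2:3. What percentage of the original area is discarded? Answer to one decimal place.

The height stays; only width is cut (since portrait 2:3 is narrower than 2.72:1).
(0.667)/(2.720) ≈ 0.245 of the area survives, leaving 75.49% discarded.

75.5%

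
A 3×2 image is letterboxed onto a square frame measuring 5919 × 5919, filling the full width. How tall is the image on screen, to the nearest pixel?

That makes the image 3946.00 px tall (5919 × 2/3).

3946 px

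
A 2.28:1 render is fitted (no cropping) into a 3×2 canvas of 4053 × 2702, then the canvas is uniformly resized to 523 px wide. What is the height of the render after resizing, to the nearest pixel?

229 px

At 4053×2702 the render is width-limited, so height = 4053 / 2.280 ≈ 1777.63 px.
The frame scales by 523/4053 = 0.1290; 1777.63 × 0.1290 ≈ 229.39 px.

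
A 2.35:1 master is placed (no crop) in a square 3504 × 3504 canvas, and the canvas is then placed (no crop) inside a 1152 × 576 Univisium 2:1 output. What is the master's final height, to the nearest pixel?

2.35:1 in 3504×3504: fills the width, so the master is 3504.00 × 1491.06.
square in 1152×576: fills the height, so the intermediate becomes 576.00 × 576.00 — a scale of ×0.1644.
The master scales with it: height 1491.06 × 0.1644 ≈ 245.11.

245 px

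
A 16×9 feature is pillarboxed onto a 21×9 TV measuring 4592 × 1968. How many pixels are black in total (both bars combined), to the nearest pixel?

2151680 pixels

16×9 (1.778) < 21×9 (2.333), so the feature fills the height.
That makes the image 3498.6667 px wide (1968 × 16/9).
Black = 4592 − 3498.6667 = 1093.3333 px.
Bar area = 1093.3333 × 1968 ≈ 2151680 px.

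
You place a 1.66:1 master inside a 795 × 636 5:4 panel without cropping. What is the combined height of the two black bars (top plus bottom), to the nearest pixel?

1.66:1 (1.660) > 5:4 (1.250), so the master fills the width.
Content height = 795 / 1.660 ≈ 478.92 px.
Black = 636 − 478.92 = 157.08 px.

157 px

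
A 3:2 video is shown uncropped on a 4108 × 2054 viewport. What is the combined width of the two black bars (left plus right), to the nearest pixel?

1027 px

Since 1.500 < 2.000, the video is height-limited.
The video is 2054 × 3/2 ≈ 3081.00 px wide.
Leftover width: 4108 − 3081.00 = 1027.00 px.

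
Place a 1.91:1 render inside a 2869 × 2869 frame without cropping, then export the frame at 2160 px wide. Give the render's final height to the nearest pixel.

1131 px

At 2869×2869 the render is width-limited, so height = 2869 / 1.910 ≈ 1502.09 px.
The frame scales by 2160/2869 = 0.7529; 1502.09 × 0.7529 ≈ 1130.89 px.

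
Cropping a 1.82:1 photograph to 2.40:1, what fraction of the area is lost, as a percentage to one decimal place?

24.2%

The width stays; only height is cut (since 2.40:1 is wider than 1.82:1).
Fraction kept = (1.820)/(2.400) ≈ 75.83%, so 24.17% is lost.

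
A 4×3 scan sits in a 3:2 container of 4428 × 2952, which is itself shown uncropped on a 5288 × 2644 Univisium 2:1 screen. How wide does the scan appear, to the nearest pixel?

3525 px

Inside the 4428×2952 canvas the scan is height-limited at 3936.00 × 2952.00.
The 3:2 canvas is height-limited in 5288×2644, giving 3966.00 × 2644.00; scale factor 0.8957.
So the scan's width is 3936.00 × 0.8957 ≈ 3525.33.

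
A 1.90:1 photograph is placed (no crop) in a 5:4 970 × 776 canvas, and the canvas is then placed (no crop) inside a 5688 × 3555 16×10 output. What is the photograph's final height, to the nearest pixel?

First fit — 1.90:1 into 970×776 spans the width: 970.00 × 510.53.
5:4 in 5688×3555: fills the height, so the intermediate becomes 4443.75 × 3555.00 — a scale of ×4.5812.
So the photograph's height is 510.53 × 4.5812 ≈ 2338.82.

2339 px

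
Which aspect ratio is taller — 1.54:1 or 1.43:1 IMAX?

1.54 and 1.43; 1.54 > 1.43. The smaller width-to-height ratio is the taller frame.

1.43:1 IMAX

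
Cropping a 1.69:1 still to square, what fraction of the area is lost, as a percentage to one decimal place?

The height stays; only width is cut (since square is narrower than 1.69:1).
(1.000)/(1.690) ≈ 0.592 of the area survives, leaving 40.83% discarded.

40.8%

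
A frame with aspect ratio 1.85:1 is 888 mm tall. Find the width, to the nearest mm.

At 1.85:1, 888 × 1.850 ≈ 1642.80.

1643 mm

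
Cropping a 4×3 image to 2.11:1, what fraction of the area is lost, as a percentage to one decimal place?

Going from 4×3 to 2.11:1 means cutting height while keeping width.
Fraction kept = (1.333)/(2.110) ≈ 63.19%, so 36.81% is lost.

36.8%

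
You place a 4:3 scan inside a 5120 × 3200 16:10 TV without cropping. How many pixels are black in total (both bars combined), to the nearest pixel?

4:3 is narrower than 16:10, so it spans the full height.
The scan is 3200 × 4/3 ≈ 4266.6667 px wide.
5120 − 4266.6667 = 853.3333 px of bars.
That's 853.3333 × 3200 ≈ 2730667 black pixels.

2730667 pixels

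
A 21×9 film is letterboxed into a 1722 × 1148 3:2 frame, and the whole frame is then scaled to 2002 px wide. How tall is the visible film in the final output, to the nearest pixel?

858 px

In the 1722×1148 frame the film fills the width: height = 1722 × 9/21 ≈ 738.00 px.
Scaling 1722 → 2002 is ×1.1626, so the height becomes 738.00 × 1.1626 ≈ 858.00 px.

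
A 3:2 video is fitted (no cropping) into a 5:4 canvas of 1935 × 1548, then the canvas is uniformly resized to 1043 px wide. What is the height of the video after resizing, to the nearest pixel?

695 px

In the 1935×1548 frame the video fills the width: height = 1935 × 2/3 ≈ 1290.00 px.
Scaling 1935 → 1043 is ×0.5390, so the height becomes 1290.00 × 0.5390 ≈ 695.33 px.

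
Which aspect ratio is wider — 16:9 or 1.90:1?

16:9 = 1.778 and 1.9; 1.9 > 1.778.

1.90:1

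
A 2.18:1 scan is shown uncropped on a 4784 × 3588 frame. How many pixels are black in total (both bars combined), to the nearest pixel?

2.18:1 is wider than 4×3, so it spans the full width.
Content height = 4784 / 2.180 ≈ 2194.4954 px.
3588 − 2194.4954 = 1393.5046 px of bars.
Across the 4784-px span: 1393.5046 × 4784 ≈ 6666526 px.

6666526 pixels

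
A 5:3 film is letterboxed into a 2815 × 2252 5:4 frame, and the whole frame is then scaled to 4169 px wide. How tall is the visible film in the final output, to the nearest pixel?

2501 px

Fitted into 2815×2252, the film spans the width; its height is 2815 × 3/5 ≈ 1689.00 px.
Resizing to 4169 px wide multiplies everything by 1.4810: 1689.00 → 2501.40 px.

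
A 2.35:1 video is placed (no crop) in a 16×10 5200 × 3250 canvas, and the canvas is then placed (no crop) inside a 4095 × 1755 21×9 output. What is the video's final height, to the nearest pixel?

2.35:1 in 5200×3250: fills the width, so the video is 5200.00 × 2212.77.
The 16×10 canvas is height-limited in 4095×1755, giving 2808.00 × 1755.00; scale factor 0.5400.
The video scales with it: height 2212.77 × 0.5400 ≈ 1194.89.

1195 px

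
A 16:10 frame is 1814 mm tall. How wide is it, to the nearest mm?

2902 mm

At 16:10, 1814·16/10 ≈ 2902.40.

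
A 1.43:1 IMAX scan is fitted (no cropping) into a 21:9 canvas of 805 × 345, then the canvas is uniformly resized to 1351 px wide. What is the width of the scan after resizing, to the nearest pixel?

828 px

In the 805×345 frame the scan fills the height: width = 345 × 1.430 ≈ 493.35 px.
Scaling 805 → 1351 is ×1.6783, so the width becomes 493.35 × 1.6783 ≈ 827.97 px.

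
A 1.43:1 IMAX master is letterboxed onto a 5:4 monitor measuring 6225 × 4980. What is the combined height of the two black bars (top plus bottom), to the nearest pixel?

627 px

1.43:1 IMAX (1.430) > 5:4 (1.250), so the master fills the width.
The master is 6225 / 1.430 ≈ 4353.15 px tall.
4980 − 4353.15 = 626.85 px of bars.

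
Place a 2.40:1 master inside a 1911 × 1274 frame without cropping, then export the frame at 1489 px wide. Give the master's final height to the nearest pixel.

Fitted into 1911×1274, the master spans the width; its height is 1911 / 2.400 ≈ 796.25 px.
Resizing to 1489 px wide multiplies everything by 0.7792: 796.25 → 620.42 px.

620 px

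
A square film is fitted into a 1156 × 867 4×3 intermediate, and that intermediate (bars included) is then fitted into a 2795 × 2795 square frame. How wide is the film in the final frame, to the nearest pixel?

2096 px

Inside the 1156×867 canvas the film is height-limited at 867.00 × 867.00.
4×3 in 2795×2795: fills the width, so the intermediate becomes 2795.00 × 2096.25 — a scale of ×2.4178.
So the film's width is 867.00 × 2.4178 ≈ 2096.25.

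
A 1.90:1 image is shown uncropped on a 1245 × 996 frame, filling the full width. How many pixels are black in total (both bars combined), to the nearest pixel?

That makes the image 655.2632 px tall (1245 / 1.900).
996 − 655.2632 = 340.7368 px of bars.
Bar area = 340.7368 × 1245 ≈ 424217 px.

424217 pixels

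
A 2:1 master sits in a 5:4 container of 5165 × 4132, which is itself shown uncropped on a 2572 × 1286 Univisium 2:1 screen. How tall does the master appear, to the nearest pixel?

First fit — 2:1 into 5165×4132 spans the width: 5165.00 × 2582.50.
The 5:4 canvas is height-limited in 2572×1286, giving 1607.50 × 1286.00; scale factor 0.3112.
So the master's height is 2582.50 × 0.3112 ≈ 803.75.

804 px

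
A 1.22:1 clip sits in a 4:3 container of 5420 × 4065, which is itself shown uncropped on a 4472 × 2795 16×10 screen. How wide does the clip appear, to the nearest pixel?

Inside the 5420×4065 canvas the clip is height-limited at 4959.30 × 4065.00.
The 4:3 canvas is height-limited in 4472×2795, giving 3726.67 × 2795.00; scale factor 0.6876.
The clip scales with it: width 4959.30 × 0.6876 ≈ 3409.90.

3410 px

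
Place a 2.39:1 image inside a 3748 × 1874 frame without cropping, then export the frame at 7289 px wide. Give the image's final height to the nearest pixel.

3050 px

In the 3748×1874 frame the image fills the width: height = 3748 / 2.390 ≈ 1568.20 px.
Scaling 3748 → 7289 is ×1.9448, so the height becomes 1568.20 × 1.9448 ≈ 3049.79 px.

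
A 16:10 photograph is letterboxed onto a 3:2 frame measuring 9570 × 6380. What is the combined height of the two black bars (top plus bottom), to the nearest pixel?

Since 1.600 > 1.500, the photograph is width-limited.
That makes the image 5981.25 px tall (9570 × 10/16).
Black = 6380 − 5981.25 = 398.75 px.

399 px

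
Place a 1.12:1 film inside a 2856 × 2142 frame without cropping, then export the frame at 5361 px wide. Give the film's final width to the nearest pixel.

In the 2856×2142 frame the film fills the height: width = 2142 × 1.120 ≈ 2399.04 px.
Resizing to 5361 px wide multiplies everything by 1.8771: 2399.04 → 4503.24 px.

4503 px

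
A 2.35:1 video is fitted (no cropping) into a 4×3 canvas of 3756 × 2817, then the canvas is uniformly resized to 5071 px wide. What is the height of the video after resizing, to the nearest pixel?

2158 px

At 3756×2817 the video is width-limited, so height = 3756 / 2.350 ≈ 1598.30 px.
Resizing to 5071 px wide multiplies everything by 1.3501: 1598.30 → 2157.87 px.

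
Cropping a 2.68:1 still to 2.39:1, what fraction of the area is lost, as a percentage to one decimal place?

Going from 2.68:1 to 2.39:1 means cutting width while keeping height.
Fraction kept = (2.390)/(2.680) ≈ 89.18%, so 10.82% is lost.

10.8%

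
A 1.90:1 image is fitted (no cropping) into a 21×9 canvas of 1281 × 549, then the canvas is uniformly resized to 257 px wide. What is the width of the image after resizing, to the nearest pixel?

Fitted into 1281×549, the image spans the height; its width is 549 × 1.900 ≈ 1043.10 px.
Resizing to 257 px wide multiplies everything by 0.2006: 1043.10 → 209.27 px.

209 px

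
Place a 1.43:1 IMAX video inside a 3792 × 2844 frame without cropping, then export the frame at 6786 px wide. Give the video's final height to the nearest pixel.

Fitted into 3792×2844, the video spans the width; its height is 3792 / 1.430 ≈ 2651.75 px.
Resizing to 6786 px wide multiplies everything by 1.7896: 2651.75 → 4745.45 px.

4745 px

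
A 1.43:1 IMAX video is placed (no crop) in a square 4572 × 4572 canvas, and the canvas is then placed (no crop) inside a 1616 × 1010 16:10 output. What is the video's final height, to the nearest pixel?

1.43:1 IMAX in 4572×4572: fills the width, so the video is 4572.00 × 3197.20.
Second fit — the square canvas into 1616×1010 spans the height: 1010.00 × 1010.00 (×0.2209 from 4572×4572).
Applying the same ×0.2209: 3197.20 → 706.29.

706 px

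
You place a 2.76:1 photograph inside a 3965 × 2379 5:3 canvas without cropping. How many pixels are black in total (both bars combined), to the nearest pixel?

3736639 pixels

2.76:1 (2.760) > 5:3 (1.667), so the photograph fills the width.
The photograph is 3965 / 2.760 ≈ 1436.5942 px tall.
2379 − 1436.5942 = 942.4058 px of bars.
That's 942.4058 × 3965 ≈ 3736639 black pixels.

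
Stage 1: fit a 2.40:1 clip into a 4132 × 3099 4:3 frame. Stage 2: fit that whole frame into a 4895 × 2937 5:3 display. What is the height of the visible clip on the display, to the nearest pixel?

First fit — 2.40:1 into 4132×3099 spans the width: 4132.00 × 1721.67.
4:3 in 4895×2937: fills the height, so the intermediate becomes 3916.00 × 2937.00 — a scale of ×0.9477.
So the clip's height is 1721.67 × 0.9477 ≈ 1631.67.

1632 px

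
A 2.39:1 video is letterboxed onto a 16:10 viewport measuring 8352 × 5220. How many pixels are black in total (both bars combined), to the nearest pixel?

2.39:1 is wider than 16:10, so it spans the full width.
The video is 8352 / 2.390 ≈ 3494.5607 px tall.
5220 − 3494.5607 = 1725.4393 px of bars.
That's 1725.4393 × 8352 ≈ 14410869 black pixels.

14410869 pixels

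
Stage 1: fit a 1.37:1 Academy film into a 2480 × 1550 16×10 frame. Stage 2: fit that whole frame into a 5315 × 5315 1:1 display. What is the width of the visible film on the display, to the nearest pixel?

Inside the 2480×1550 canvas the film is height-limited at 2123.50 × 1550.00.
16×10 in 5315×5315: fills the width, so the intermediate becomes 5315.00 × 3321.88 — a scale of ×2.1431.
So the film's width is 2123.50 × 2.1431 ≈ 4550.97.

4551 px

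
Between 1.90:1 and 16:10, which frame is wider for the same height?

1.90:1

1.9 and 16:10 = 1.6; 1.9 > 1.6.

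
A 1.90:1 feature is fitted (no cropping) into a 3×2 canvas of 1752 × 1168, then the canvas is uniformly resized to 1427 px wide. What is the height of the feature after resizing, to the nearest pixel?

At 1752×1168 the feature is width-limited, so height = 1752 / 1.900 ≈ 922.11 px.
Scaling 1752 → 1427 is ×0.8145, so the height becomes 922.11 × 0.8145 ≈ 751.05 px.

751 px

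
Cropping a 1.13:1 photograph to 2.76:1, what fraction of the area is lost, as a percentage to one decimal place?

2.76:1 is wider than 1.13:1, so the crop keeps the full width and trims the height.
(1.130)/(2.760) ≈ 0.409 of the area survives, leaving 59.06% discarded.

59.1%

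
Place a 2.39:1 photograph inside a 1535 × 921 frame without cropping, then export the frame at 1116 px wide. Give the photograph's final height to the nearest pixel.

Fitted into 1535×921, the photograph spans the width; its height is 1535 / 2.390 ≈ 642.26 px.
The frame scales by 1116/1535 = 0.7270; 642.26 × 0.7270 ≈ 466.95 px.

467 px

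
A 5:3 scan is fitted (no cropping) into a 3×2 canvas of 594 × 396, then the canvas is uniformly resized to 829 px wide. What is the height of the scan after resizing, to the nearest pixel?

497 px

Fitted into 594×396, the scan spans the width; its height is 594 × 3/5 ≈ 356.40 px.
The frame scales by 829/594 = 1.3956; 356.40 × 1.3956 ≈ 497.40 px.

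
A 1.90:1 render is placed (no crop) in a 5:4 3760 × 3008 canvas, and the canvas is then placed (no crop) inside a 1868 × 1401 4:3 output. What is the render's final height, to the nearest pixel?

Inside the 3760×3008 canvas the render is width-limited at 3760.00 × 1978.95.
Second fit — the 5:4 canvas into 1868×1401 spans the height: 1751.25 × 1401.00 (×0.4658 from 3760×3008).
The render scales with it: height 1978.95 × 0.4658 ≈ 921.71.

922 px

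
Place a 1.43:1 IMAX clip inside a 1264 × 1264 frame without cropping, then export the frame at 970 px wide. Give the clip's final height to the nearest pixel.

At 1264×1264 the clip is width-limited, so height = 1264 / 1.430 ≈ 883.92 px.
The frame scales by 970/1264 = 0.7674; 883.92 × 0.7674 ≈ 678.32 px.

678 px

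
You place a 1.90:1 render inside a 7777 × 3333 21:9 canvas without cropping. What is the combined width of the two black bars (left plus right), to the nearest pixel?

1.90:1 is narrower than 21:9, so it spans the full height.
Content width = 3333 × 1.900 ≈ 6332.70 px.
7777 − 6332.70 = 1444.30 px of bars.

1444 px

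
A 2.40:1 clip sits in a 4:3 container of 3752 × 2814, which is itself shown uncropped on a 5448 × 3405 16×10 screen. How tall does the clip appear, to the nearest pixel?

First fit — 2.40:1 into 3752×2814 spans the width: 3752.00 × 1563.33.
The 4:3 canvas is height-limited in 5448×3405, giving 4540.00 × 3405.00; scale factor 1.2100.
Applying the same ×1.2100: 1563.33 → 1891.67.

1892 px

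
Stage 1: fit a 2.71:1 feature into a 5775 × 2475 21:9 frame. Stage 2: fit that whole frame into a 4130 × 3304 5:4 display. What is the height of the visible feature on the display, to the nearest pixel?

1524 px

Inside the 5775×2475 canvas the feature is width-limited at 5775.00 × 2131.00.
21:9 in 4130×3304: fills the width, so the intermediate becomes 4130.00 × 1770.00 — a scale of ×0.7152.
Applying the same ×0.7152: 2131.00 → 1523.99.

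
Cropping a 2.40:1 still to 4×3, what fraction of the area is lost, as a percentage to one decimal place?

44.4%

4×3 is narrower than 2.40:1, so the crop keeps the full height and trims the width.
(1.333)/(2.400) ≈ 0.556 of the area survives, leaving 44.44% discarded.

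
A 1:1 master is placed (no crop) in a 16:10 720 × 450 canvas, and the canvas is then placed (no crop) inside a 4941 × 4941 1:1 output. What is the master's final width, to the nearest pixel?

3088 px

1:1 in 720×450: fills the height, so the master is 450.00 × 450.00.
The 16:10 canvas is width-limited in 4941×4941, giving 4941.00 × 3088.12; scale factor 6.8625.
The master scales with it: width 450.00 × 6.8625 ≈ 3088.12.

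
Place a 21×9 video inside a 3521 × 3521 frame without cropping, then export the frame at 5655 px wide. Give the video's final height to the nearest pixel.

2424 px

At 3521×3521 the video is width-limited, so height = 3521 × 9/21 ≈ 1509.00 px.
The frame scales by 5655/3521 = 1.6061; 1509.00 × 1.6061 ≈ 2423.57 px.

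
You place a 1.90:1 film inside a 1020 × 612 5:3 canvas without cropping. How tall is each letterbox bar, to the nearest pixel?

38 px

1.90:1 (1.900) > 5:3 (1.667), so the film fills the width.
Content height = 1020 / 1.900 ≈ 536.84 px.
Leftover height: 612 − 536.84 = 75.16 px → 37.58 each side.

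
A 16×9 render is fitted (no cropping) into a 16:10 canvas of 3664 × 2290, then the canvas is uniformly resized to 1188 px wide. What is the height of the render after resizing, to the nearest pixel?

At 3664×2290 the render is width-limited, so height = 3664 × 9/16 ≈ 2061.00 px.
The frame scales by 1188/3664 = 0.3242; 2061.00 × 0.3242 ≈ 668.25 px.

668 px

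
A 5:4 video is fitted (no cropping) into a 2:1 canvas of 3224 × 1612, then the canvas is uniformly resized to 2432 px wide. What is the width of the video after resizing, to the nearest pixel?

Fitted into 3224×1612, the video spans the height; its width is 1612 × 5/4 ≈ 2015.00 px.
Scaling 3224 → 2432 is ×0.7543, so the width becomes 2015.00 × 0.7543 ≈ 1520.00 px.

1520 px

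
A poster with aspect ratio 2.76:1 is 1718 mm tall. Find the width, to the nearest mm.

4742 mm

1718 × 2.760 = 4741.68.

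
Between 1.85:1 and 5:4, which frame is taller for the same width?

5:4

1.85 and 5:4 = 1.25; 1.85 > 1.25. The smaller width-to-height ratio is the taller frame.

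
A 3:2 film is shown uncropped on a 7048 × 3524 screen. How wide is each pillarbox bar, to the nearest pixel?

881 px

3:2 is narrower than Univisium 2:1, so it spans the full height.
The film is 3524 × 3/2 ≈ 5286.00 px wide.
Leftover width: 7048 − 5286.00 = 1762.00 px → 881.00 each side.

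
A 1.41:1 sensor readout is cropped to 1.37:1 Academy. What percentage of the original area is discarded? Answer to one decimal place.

Going from 1.41:1 to 1.37:1 Academy means cutting width while keeping height.
(1.370)/(1.410) ≈ 0.972 of the area survives, leaving 2.84% discarded.

2.8%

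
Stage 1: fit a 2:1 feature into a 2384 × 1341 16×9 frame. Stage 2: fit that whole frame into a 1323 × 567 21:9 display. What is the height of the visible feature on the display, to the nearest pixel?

504 px

First fit — 2:1 into 2384×1341 spans the width: 2384.00 × 1192.00.
16×9 in 1323×567: fills the height, so the intermediate becomes 1008.00 × 567.00 — a scale of ×0.4228.
Applying the same ×0.4228: 1192.00 → 504.00.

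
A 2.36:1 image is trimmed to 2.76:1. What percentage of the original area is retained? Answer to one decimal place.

85.5%

2.76:1 is wider than 2.36:1, so the crop keeps the full width and trims the height.
Fraction kept = (2.360)/(2.760) ≈ 85.51%.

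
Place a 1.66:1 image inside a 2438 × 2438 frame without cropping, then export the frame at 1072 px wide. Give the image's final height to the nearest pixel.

In the 2438×2438 frame the image fills the width: height = 2438 / 1.660 ≈ 1468.67 px.
Scaling 2438 → 1072 is ×0.4397, so the height becomes 1468.67 × 0.4397 ≈ 645.78 px.

646 px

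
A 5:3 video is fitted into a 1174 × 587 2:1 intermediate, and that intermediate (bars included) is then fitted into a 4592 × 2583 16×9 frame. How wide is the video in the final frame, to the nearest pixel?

First fit — 5:3 into 1174×587 spans the height: 978.33 × 587.00.
Second fit — the 2:1 canvas into 4592×2583 spans the width: 4592.00 × 2296.00 (×3.9114 from 1174×587).
The video scales with it: width 978.33 × 3.9114 ≈ 3826.67.

3827 px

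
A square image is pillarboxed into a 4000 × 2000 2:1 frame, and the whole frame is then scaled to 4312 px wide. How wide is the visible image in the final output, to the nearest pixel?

At 4000×2000 the image is height-limited, so width = 2000 × 1/1 ≈ 2000.00 px.
The frame scales by 4312/4000 = 1.0780; 2000.00 × 1.0780 ≈ 2156.00 px.

2156 px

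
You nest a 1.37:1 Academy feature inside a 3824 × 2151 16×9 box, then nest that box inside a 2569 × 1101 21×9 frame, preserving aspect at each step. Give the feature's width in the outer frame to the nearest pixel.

First fit — 1.37:1 Academy into 3824×2151 spans the height: 2946.87 × 2151.00.
16×9 in 2569×1101: fills the height, so the intermediate becomes 1957.33 × 1101.00 — a scale of ×0.5119.
The feature scales with it: width 2946.87 × 0.5119 ≈ 1508.37.

1508 px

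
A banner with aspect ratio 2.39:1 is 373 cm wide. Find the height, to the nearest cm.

156 cm

Height = 373 / 2.390 = 156.07.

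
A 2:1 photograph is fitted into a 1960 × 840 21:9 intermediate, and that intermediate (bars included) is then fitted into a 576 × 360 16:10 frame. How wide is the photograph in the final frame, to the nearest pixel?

Inside the 1960×840 canvas the photograph is height-limited at 1680.00 × 840.00.
The 21:9 canvas is width-limited in 576×360, giving 576.00 × 246.86; scale factor 0.2939.
Applying the same ×0.2939: 1680.00 → 493.71.

494 px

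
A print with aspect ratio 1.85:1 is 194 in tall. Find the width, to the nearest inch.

At 1.85:1, 194 × 1.850 ≈ 358.90.

359 in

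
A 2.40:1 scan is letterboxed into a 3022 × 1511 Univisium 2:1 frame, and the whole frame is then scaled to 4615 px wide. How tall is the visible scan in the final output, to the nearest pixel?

1923 px

At 3022×1511 the scan is width-limited, so height = 3022 / 2.400 ≈ 1259.17 px.
Scaling 3022 → 4615 is ×1.5271, so the height becomes 1259.17 × 1.5271 ≈ 1922.92 px.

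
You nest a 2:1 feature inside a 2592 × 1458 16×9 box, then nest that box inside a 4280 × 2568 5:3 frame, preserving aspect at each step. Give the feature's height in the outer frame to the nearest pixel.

Inside the 2592×1458 canvas the feature is width-limited at 2592.00 × 1296.00.
16×9 in 4280×2568: fills the width, so the intermediate becomes 4280.00 × 2407.50 — a scale of ×1.6512.
So the feature's height is 1296.00 × 1.6512 ≈ 2140.00.

2140 px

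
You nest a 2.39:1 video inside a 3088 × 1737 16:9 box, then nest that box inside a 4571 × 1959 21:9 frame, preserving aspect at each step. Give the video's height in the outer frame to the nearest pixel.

Inside the 3088×1737 canvas the video is width-limited at 3088.00 × 1292.05.
16:9 in 4571×1959: fills the height, so the intermediate becomes 3482.67 × 1959.00 — a scale of ×1.1278.
Applying the same ×1.1278: 1292.05 → 1457.18.

1457 px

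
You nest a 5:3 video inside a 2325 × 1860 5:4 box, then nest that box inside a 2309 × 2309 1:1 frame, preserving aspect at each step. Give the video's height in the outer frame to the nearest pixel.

1385 px

Inside the 2325×1860 canvas the video is width-limited at 2325.00 × 1395.00.
The 5:4 canvas is width-limited in 2309×2309, giving 2309.00 × 1847.20; scale factor 0.9931.
The video scales with it: height 1395.00 × 0.9931 ≈ 1385.40.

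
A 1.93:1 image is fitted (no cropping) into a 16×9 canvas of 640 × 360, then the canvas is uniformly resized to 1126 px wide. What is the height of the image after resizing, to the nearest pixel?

583 px

In the 640×360 frame the image fills the width: height = 640 / 1.930 ≈ 331.61 px.
The frame scales by 1126/640 = 1.7594; 331.61 × 1.7594 ≈ 583.42 px.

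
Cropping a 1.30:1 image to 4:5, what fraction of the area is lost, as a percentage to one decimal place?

4:5 is narrower than 1.30:1, so the crop keeps the full height and trims the width.
Fraction kept = (0.800)/(1.300) ≈ 61.54%, so 38.46% is lost.

38.5%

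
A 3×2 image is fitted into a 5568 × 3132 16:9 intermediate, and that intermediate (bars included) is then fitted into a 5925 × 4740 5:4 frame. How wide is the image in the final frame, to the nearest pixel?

4999 px

First fit — 3×2 into 5568×3132 spans the height: 4698.00 × 3132.00.
The 16:9 canvas is width-limited in 5925×4740, giving 5925.00 × 3332.81; scale factor 1.0641.
So the image's width is 4698.00 × 1.0641 ≈ 4999.22.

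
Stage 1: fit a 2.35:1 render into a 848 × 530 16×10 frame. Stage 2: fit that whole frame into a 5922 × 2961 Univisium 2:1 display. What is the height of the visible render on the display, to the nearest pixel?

2016 px

Inside the 848×530 canvas the render is width-limited at 848.00 × 360.85.
The 16×10 canvas is height-limited in 5922×2961, giving 4737.60 × 2961.00; scale factor 5.5868.
So the render's height is 360.85 × 5.5868 ≈ 2016.00.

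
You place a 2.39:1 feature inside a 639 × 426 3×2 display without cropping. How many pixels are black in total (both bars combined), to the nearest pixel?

2.39:1 (2.390) > 3×2 (1.500), so the feature fills the width.
Content height = 639 / 2.390 ≈ 267.3640 px.
426 − 267.3640 = 158.6360 px of bars.
Bar area = 158.6360 × 639 ≈ 101368 px.

101368 pixels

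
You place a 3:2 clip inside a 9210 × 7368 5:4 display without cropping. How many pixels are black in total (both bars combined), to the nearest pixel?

11309880 pixels

Since 1.500 > 1.250, the clip is width-limited.
Content height = 9210 × 2/3 ≈ 6140.0000 px.
Black = 7368 − 6140.0000 = 1228.0000 px.
Across the 9210-px span: 1228.0000 × 9210 ≈ 11309880 px.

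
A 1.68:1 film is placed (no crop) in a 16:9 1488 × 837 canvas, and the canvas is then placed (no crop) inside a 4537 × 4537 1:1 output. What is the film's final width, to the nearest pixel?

4287 px

First fit — 1.68:1 into 1488×837 spans the height: 1406.16 × 837.00.
16:9 in 4537×4537: fills the width, so the intermediate becomes 4537.00 × 2552.06 — a scale of ×3.0491.
So the film's width is 1406.16 × 3.0491 ≈ 4287.47.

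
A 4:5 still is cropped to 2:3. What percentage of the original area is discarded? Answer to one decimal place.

16.7%

2:3 is narrower than 4:5, so the crop keeps the full height and trims the width.
Area ratio = (0.667)/(0.800) = 83.33%; the remaining 16.67% is cropped out.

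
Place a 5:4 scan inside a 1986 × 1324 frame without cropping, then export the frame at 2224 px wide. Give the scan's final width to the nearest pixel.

At 1986×1324 the scan is height-limited, so width = 1324 × 5/4 ≈ 1655.00 px.
Resizing to 2224 px wide multiplies everything by 1.1198: 1655.00 → 1853.33 px.

1853 px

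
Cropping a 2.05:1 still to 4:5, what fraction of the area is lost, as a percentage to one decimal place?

61.0%

Going from 2.05:1 to 4:5 means cutting width while keeping height.
Area ratio = (0.800)/(2.050) = 39.02%; the remaining 60.98% is cropped out.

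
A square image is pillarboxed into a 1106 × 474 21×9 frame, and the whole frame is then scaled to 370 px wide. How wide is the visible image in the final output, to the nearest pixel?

159 px

At 1106×474 the image is height-limited, so width = 474 × 1/1 ≈ 474.00 px.
The frame scales by 370/1106 = 0.3345; 474.00 × 0.3345 ≈ 158.57 px.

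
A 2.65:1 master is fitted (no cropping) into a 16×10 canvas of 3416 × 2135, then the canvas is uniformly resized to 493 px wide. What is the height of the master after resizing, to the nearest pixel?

186 px

In the 3416×2135 frame the master fills the width: height = 3416 / 2.650 ≈ 1289.06 px.
The frame scales by 493/3416 = 0.1443; 1289.06 × 0.1443 ≈ 186.04 px.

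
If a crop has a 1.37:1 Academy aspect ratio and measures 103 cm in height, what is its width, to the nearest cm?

103 × 1.370 = 141.11.

141 cm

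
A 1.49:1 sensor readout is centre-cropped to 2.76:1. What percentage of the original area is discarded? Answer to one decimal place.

46.0%

2.76:1 is wider than 1.49:1, so the crop keeps the full width and trims the height.
Fraction kept = (1.490)/(2.760) ≈ 53.99%, so 46.01% is lost.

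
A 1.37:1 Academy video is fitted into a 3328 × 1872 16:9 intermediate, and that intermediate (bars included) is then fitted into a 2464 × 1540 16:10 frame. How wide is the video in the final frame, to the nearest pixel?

Inside the 3328×1872 canvas the video is height-limited at 2564.64 × 1872.00.
16:9 in 2464×1540: fills the width, so the intermediate becomes 2464.00 × 1386.00 — a scale of ×0.7404.
The video scales with it: width 2564.64 × 0.7404 ≈ 1898.82.

1899 px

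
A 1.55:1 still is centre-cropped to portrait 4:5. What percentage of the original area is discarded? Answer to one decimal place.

48.4%

The height stays; only width is cut (since portrait 4:5 is narrower than 1.55:1).
Fraction kept = (0.800)/(1.550) ≈ 51.61%, so 48.39% is lost.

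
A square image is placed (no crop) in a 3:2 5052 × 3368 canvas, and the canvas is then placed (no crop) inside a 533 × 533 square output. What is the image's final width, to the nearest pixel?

Inside the 5052×3368 canvas the image is height-limited at 3368.00 × 3368.00.
The 3:2 canvas is width-limited in 533×533, giving 533.00 × 355.33; scale factor 0.1055.
The image scales with it: width 3368.00 × 0.1055 ≈ 355.33.

355 px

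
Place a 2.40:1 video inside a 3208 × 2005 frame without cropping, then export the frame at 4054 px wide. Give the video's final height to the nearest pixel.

1689 px

Fitted into 3208×2005, the video spans the width; its height is 3208 / 2.400 ≈ 1336.67 px.
The frame scales by 4054/3208 = 1.2637; 1336.67 × 1.2637 ≈ 1689.17 px.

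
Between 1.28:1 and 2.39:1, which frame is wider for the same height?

1.28 and 2.39; 2.39 > 1.28.

2.39:1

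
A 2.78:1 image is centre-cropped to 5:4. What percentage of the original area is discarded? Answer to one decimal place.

55.0%

Going from 2.78:1 to 5:4 means cutting width while keeping height.
Fraction kept = (1.250)/(2.780) ≈ 44.96%, so 55.04% is lost.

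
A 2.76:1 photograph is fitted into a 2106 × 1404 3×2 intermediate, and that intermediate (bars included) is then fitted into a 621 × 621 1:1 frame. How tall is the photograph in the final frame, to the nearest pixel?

2.76:1 in 2106×1404: fills the width, so the photograph is 2106.00 × 763.04.
The 3×2 canvas is width-limited in 621×621, giving 621.00 × 414.00; scale factor 0.2949.
So the photograph's height is 763.04 × 0.2949 ≈ 225.00.

225 px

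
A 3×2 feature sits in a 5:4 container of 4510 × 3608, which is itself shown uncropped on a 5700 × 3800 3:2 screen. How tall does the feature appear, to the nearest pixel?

3167 px

Inside the 4510×3608 canvas the feature is width-limited at 4510.00 × 3006.67.
5:4 in 5700×3800: fills the height, so the intermediate becomes 4750.00 × 3800.00 — a scale of ×1.0532.
So the feature's height is 3006.67 × 1.0532 ≈ 3166.67.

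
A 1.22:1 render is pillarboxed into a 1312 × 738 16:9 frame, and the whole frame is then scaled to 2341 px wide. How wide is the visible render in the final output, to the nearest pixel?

1607 px

At 1312×738 the render is height-limited, so width = 738 × 1.220 ≈ 900.36 px.
Resizing to 2341 px wide multiplies everything by 1.7843: 900.36 → 1606.51 px.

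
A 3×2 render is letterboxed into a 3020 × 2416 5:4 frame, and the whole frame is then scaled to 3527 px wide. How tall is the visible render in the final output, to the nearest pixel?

Fitted into 3020×2416, the render spans the width; its height is 3020 × 2/3 ≈ 2013.33 px.
Resizing to 3527 px wide multiplies everything by 1.1679: 2013.33 → 2351.33 px.

2351 px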